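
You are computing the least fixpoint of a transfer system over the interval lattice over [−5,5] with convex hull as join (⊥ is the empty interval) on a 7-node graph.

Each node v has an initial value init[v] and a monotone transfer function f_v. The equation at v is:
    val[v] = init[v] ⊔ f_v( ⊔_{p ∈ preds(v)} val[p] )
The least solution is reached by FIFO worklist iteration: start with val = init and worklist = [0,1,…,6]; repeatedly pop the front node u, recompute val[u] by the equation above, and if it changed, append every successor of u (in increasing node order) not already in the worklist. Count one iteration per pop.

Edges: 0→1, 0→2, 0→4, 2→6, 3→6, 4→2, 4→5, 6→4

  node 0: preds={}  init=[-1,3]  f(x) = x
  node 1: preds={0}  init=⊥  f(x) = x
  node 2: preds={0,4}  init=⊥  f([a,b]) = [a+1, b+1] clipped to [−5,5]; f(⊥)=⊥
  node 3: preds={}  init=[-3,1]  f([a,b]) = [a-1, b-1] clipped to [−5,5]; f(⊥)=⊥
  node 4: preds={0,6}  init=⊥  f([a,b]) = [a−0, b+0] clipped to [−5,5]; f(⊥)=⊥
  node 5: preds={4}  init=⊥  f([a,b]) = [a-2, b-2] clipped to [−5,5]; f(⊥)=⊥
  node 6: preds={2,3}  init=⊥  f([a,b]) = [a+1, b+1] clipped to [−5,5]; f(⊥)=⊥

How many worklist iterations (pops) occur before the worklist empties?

Trace (12 dequeues):
  [1] u=0 | in ⊥ | out [-1,3] | ==
  [2] u=1 | in [-1,3] | out [-1,3] | prev ⊥ | push {}
  [3] u=2 | in [-1,3] | out [0,4] | prev ⊥ | push {}
  [4] u=3 | in ⊥ | out [-3,1] | ==
  [5] u=4 | in [-1,3] | out [-1,3] | prev ⊥ | push {2}
  [6] u=5 | in [-1,3] | out [-3,1] | prev ⊥ | push {}
  [7] u=6 | in [-3,4] | out [-2,5] | prev ⊥ | push {4}
  [8] u=2 | in [-1,3] | out [0,4] | ==
  [9] u=4 | in [-2,5] | out [-2,5] | prev [-1,3] | push {2,5}
  [10] u=2 | in [-2,5] | out [-1,5] | prev [0,4] | push {6}
  [11] u=5 | in [-2,5] | out [-4,3] | prev [-3,1] | push {}
  [12] u=6 | in [-3,5] | out [-2,5] | ==

Converged values:
  [0] [-1,3]
  [1] [-1,3]
  [2] [-1,5]
  [3] [-3,1]
  [4] [-2,5]
  [5] [-4,3]
  [6] [-2,5]

12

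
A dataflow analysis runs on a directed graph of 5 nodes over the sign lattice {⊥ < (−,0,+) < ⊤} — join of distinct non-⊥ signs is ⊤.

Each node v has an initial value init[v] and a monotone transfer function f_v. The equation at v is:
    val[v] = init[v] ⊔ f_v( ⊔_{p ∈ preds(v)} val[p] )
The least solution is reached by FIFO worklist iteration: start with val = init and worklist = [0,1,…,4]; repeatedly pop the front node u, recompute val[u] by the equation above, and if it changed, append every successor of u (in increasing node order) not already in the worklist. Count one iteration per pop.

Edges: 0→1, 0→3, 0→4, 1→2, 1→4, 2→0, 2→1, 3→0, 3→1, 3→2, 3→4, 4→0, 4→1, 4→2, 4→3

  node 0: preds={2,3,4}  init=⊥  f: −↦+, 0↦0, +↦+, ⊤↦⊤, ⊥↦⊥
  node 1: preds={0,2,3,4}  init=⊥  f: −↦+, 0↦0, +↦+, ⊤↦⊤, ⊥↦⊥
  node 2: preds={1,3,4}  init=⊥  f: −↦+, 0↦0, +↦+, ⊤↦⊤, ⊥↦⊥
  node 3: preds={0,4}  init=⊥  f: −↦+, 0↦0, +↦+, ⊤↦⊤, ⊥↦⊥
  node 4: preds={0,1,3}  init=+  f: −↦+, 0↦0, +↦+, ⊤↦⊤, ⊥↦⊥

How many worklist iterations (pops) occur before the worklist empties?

Trace (8 dequeues):
  [1] u=0 | in + | out + | prev ⊥ | push {}
  [2] u=1 | in + | out + | prev ⊥ | push {}
  [3] u=2 | in + | out + | prev ⊥ | push {0,1}
  [4] u=3 | in + | out + | prev ⊥ | push {2}
  [5] u=4 | in + | out + | ==
  [6] u=0 | in + | out + | ==
  [7] u=1 | in + | out + | ==
  [8] u=2 | in + | out + | ==

Converged values:
  [0] +
  [1] +
  [2] +
  [3] +
  [4] +

8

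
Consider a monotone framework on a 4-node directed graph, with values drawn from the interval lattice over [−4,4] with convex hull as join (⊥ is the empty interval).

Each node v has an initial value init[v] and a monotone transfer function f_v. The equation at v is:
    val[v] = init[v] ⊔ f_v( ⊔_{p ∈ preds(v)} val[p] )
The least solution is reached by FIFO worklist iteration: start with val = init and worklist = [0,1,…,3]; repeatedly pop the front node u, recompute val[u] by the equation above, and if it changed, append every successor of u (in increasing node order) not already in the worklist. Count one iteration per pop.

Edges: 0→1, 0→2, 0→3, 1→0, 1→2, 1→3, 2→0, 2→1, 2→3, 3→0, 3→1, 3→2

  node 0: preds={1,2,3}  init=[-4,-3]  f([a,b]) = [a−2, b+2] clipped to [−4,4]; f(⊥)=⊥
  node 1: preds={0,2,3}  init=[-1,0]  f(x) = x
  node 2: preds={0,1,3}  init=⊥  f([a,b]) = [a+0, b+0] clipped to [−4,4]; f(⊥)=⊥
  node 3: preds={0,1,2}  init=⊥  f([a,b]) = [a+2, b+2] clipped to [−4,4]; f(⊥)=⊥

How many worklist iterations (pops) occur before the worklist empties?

10

Iteration log — 10 steps:
  step 1. node 0  ⊔preds=[-1,0]  new=[-4,2]  old=[-4,-3]  +wl: 
  step 2. node 1  ⊔preds=[-4,2]  new=[-4,2]  old=[-1,0]  +wl: 0
  step 3. node 2  ⊔preds=[-4,2]  new=[-4,2]  old=⊥  +wl: 1
  step 4. node 3  ⊔preds=[-4,2]  new=[-2,4]  old=⊥  +wl: 2
  step 5. node 0  ⊔preds=[-4,4]  new=[-4,4]  old=[-4,2]  +wl: 3
  step 6. node 1  ⊔preds=[-4,4]  new=[-4,4]  old=[-4,2]  +wl: 0
  step 7. node 2  ⊔preds=[-4,4]  new=[-4,4]  old=[-4,2]  +wl: 1
  step 8. node 3  ⊔preds=[-4,4]  new=[-2,4]  stable
  step 9. node 0  ⊔preds=[-4,4]  new=[-4,4]  stable
  step 10. node 1  ⊔preds=[-4,4]  new=[-4,4]  stable

Least fixpoint reached:
  node 0: [-4,4]
  node 1: [-4,4]
  node 2: [-4,4]
  node 3: [-2,4]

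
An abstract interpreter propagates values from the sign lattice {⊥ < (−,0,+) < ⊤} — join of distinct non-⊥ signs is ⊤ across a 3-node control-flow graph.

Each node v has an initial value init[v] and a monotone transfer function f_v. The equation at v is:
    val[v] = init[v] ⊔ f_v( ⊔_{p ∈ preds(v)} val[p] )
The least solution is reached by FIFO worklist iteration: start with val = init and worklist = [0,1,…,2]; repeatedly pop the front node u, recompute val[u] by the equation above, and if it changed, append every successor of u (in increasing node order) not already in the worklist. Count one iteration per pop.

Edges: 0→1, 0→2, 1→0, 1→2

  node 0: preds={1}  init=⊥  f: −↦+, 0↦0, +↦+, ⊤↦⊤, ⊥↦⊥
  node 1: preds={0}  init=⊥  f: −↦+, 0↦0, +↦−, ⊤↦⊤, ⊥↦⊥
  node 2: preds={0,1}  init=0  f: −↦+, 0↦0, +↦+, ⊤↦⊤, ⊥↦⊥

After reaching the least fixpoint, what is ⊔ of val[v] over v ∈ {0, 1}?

⊥

Iteration log — 3 steps:
  step 1. node 0  ⊔preds=⊥  new=⊥  stable
  step 2. node 1  ⊔preds=⊥  new=⊥  stable
  step 3. node 2  ⊔preds=⊥  new=0  stable

Least fixpoint reached:
  node 0: ⊥
  node 1: ⊥
  node 2: 0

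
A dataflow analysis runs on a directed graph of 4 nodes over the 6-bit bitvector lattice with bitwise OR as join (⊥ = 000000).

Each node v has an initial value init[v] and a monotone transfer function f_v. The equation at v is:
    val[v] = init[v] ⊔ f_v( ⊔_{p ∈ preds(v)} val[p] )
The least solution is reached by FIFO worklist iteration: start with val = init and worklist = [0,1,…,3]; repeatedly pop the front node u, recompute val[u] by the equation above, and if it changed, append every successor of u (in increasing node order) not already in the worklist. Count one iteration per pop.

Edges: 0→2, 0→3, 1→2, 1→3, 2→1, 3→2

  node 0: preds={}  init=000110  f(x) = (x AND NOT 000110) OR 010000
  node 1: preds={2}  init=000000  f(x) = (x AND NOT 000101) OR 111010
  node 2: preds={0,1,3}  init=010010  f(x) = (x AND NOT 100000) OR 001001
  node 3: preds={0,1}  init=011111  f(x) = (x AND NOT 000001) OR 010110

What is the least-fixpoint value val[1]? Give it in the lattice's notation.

Iteration log — 6 steps:
  step 1. node 0  ⊔preds=000000  new=010110  old=000110  +wl: 
  step 2. node 1  ⊔preds=010010  new=111010  old=000000  +wl: 
  step 3. node 2  ⊔preds=111111  new=011111  old=010010  +wl: 1
  step 4. node 3  ⊔preds=111110  new=111111  old=011111  +wl: 2
  step 5. node 1  ⊔preds=011111  new=111010  stable
  step 6. node 2  ⊔preds=111111  new=011111  stable

Least fixpoint reached:
  node 0: 010110
  node 1: 111010
  node 2: 011111
  node 3: 111111

111010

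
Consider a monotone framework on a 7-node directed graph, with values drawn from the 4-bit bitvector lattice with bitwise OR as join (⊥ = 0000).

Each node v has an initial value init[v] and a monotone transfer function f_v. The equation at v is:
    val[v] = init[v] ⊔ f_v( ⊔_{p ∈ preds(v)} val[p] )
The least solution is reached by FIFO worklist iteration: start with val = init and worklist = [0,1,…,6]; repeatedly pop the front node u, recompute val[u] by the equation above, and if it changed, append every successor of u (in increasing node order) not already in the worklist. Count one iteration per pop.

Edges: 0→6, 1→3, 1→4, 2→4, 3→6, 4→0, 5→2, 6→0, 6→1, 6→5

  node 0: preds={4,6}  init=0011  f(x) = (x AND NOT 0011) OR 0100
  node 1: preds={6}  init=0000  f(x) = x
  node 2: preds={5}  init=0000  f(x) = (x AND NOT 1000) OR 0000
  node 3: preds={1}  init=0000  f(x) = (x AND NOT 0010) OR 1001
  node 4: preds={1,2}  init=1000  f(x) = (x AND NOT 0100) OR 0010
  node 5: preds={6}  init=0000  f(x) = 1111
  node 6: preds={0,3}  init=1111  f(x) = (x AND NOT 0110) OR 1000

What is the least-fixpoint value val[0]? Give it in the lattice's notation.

1111

Trace (10 dequeues):
  [1] u=0 | in 1111 | out 1111 | prev 0011 | push {}
  [2] u=1 | in 1111 | out 1111 | prev 0000 | push {}
  [3] u=2 | in 0000 | out 0000 | ==
  [4] u=3 | in 1111 | out 1101 | prev 0000 | push {}
  [5] u=4 | in 1111 | out 1011 | prev 1000 | push {0}
  [6] u=5 | in 1111 | out 1111 | prev 0000 | push {2}
  [7] u=6 | in 1111 | out 1111 | ==
  [8] u=0 | in 1111 | out 1111 | ==
  [9] u=2 | in 1111 | out 0111 | prev 0000 | push {4}
  [10] u=4 | in 1111 | out 1011 | ==

Converged values:
  [0] 1111
  [1] 1111
  [2] 0111
  [3] 1101
  [4] 1011
  [5] 1111
  [6] 1111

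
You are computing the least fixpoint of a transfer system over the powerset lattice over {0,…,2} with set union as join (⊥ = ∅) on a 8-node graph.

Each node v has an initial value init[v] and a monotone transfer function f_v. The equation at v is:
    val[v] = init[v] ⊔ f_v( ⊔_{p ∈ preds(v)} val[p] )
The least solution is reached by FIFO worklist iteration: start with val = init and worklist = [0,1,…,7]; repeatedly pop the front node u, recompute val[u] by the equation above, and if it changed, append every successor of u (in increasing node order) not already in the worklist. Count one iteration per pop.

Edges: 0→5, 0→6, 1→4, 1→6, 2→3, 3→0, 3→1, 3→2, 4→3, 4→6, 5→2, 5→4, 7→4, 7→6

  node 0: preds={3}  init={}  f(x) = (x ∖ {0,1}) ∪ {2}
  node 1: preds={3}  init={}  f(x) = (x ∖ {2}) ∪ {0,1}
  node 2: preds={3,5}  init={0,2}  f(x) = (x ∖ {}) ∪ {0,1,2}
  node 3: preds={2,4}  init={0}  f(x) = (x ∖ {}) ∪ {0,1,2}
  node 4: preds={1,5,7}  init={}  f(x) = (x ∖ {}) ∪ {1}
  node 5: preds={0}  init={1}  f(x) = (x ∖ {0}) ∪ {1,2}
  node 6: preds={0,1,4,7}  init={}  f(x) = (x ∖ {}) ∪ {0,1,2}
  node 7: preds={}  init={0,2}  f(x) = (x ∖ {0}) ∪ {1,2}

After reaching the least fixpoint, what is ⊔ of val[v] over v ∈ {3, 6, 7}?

{0,1,2}

Iteration log — 14 steps:
  step 1. node 0  ⊔preds={0}  new={2}  old={}  +wl: 
  step 2. node 1  ⊔preds={0}  new={0,1}  old={}  +wl: 
  step 3. node 2  ⊔preds={0,1}  new={0,1,2}  old={0,2}  +wl: 
  step 4. node 3  ⊔preds={0,1,2}  new={0,1,2}  old={0}  +wl: 0,1,2
  step 5. node 4  ⊔preds={0,1,2}  new={0,1,2}  old={}  +wl: 3
  step 6. node 5  ⊔preds={2}  new={1,2}  old={1}  +wl: 4
  step 7. node 6  ⊔preds={0,1,2}  new={0,1,2}  old={}  +wl: 
  step 8. node 7  ⊔preds={}  new={0,1,2}  old={0,2}  +wl: 6
  step 9. node 0  ⊔preds={0,1,2}  new={2}  stable
  step 10. node 1  ⊔preds={0,1,2}  new={0,1}  stable
  step 11. node 2  ⊔preds={0,1,2}  new={0,1,2}  stable
  step 12. node 3  ⊔preds={0,1,2}  new={0,1,2}  stable
  step 13. node 4  ⊔preds={0,1,2}  new={0,1,2}  stable
  step 14. node 6  ⊔preds={0,1,2}  new={0,1,2}  stable

Least fixpoint reached:
  node 0: {2}
  node 1: {0,1}
  node 2: {0,1,2}
  node 3: {0,1,2}
  node 4: {0,1,2}
  node 5: {1,2}
  node 6: {0,1,2}
  node 7: {0,1,2}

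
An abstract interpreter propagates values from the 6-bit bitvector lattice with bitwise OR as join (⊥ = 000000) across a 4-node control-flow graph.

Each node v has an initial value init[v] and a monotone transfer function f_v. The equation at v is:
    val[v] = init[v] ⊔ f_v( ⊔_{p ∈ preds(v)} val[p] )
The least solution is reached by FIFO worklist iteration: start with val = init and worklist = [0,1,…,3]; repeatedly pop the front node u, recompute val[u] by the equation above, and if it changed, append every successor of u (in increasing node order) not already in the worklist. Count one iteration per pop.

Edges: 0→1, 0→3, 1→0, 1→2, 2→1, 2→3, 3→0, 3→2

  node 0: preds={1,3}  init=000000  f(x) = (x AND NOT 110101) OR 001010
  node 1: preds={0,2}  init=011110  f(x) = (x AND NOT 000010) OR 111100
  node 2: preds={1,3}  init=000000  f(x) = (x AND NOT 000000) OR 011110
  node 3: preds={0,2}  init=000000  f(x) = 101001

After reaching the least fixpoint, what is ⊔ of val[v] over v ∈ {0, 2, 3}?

Worklist (11 pops):
  #1 pop 0: in=011110 → 001010 (was 000000); enqueue []
  #2 pop 1: in=001010 → 111110 (was 011110); enqueue [0]
  #3 pop 2: in=111110 → 111110 (was 000000); enqueue [1]
  #4 pop 3: in=111110 → 101001 (was 000000); enqueue [2]
  #5 pop 0: in=111111 → 001010 (no change)
  #6 pop 1: in=111110 → 111110 (no change)
  #7 pop 2: in=111111 → 111111 (was 111110); enqueue [1,3]
  #8 pop 1: in=111111 → 111111 (was 111110); enqueue [0,2]
  #9 pop 3: in=111111 → 101001 (no change)
  #10 pop 0: in=111111 → 001010 (no change)
  #11 pop 2: in=111111 → 111111 (no change)

Fixpoint:
  val[0] = 001010
  val[1] = 111111
  val[2] = 111111
  val[3] = 101001

111111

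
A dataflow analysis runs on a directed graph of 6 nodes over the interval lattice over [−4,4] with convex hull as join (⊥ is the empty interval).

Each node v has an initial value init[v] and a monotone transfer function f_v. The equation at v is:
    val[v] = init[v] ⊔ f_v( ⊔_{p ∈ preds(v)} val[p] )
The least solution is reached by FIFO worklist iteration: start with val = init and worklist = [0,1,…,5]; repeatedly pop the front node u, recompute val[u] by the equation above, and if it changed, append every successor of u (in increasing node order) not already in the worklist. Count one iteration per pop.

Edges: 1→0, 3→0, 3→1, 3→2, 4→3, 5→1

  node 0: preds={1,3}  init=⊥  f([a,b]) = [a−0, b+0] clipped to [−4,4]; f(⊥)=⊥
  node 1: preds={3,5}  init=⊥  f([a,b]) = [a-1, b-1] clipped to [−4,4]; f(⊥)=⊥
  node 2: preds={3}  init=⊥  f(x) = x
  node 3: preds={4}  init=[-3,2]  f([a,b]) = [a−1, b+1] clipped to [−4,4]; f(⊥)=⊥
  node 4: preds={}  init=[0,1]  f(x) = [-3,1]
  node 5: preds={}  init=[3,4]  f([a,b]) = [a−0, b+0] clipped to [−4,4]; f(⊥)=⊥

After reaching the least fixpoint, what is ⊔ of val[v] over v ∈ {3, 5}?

[-4,4]

Worklist (11 pops):
  #1 pop 0: in=[-3,2] → [-3,2] (was ⊥); enqueue []
  #2 pop 1: in=[-3,4] → [-4,3] (was ⊥); enqueue [0]
  #3 pop 2: in=[-3,2] → [-3,2] (was ⊥); enqueue []
  #4 pop 3: in=[0,1] → [-3,2] (no change)
  #5 pop 4: in=⊥ → [-3,1] (was [0,1]); enqueue [3]
  #6 pop 5: in=⊥ → [3,4] (no change)
  #7 pop 0: in=[-4,3] → [-4,3] (was [-3,2]); enqueue []
  #8 pop 3: in=[-3,1] → [-4,2] (was [-3,2]); enqueue [0,1,2]
  #9 pop 0: in=[-4,3] → [-4,3] (no change)
  #10 pop 1: in=[-4,4] → [-4,3] (no change)
  #11 pop 2: in=[-4,2] → [-4,2] (was [-3,2]); enqueue []

Fixpoint:
  val[0] = [-4,3]
  val[1] = [-4,3]
  val[2] = [-4,2]
  val[3] = [-4,2]
  val[4] = [-3,1]
  val[5] = [3,4]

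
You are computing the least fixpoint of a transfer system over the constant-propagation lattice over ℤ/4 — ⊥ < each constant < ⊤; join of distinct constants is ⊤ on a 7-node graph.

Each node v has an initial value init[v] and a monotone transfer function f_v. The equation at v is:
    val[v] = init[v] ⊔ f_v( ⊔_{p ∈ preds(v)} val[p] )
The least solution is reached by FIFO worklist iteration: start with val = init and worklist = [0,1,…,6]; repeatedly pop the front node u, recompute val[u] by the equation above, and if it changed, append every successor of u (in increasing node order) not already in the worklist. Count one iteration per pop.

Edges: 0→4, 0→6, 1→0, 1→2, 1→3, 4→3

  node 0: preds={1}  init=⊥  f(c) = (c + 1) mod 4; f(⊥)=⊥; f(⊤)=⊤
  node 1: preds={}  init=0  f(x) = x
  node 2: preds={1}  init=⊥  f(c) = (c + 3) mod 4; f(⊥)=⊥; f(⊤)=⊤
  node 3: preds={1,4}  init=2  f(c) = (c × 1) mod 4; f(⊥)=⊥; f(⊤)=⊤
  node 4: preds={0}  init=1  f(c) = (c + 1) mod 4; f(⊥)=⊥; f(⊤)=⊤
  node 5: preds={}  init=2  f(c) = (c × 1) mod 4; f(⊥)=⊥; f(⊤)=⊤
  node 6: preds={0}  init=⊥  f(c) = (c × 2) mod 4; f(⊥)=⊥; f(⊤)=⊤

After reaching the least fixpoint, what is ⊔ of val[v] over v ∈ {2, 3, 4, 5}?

⊤

Worklist (8 pops):
  #1 pop 0: in=0 → 1 (was ⊥); enqueue []
  #2 pop 1: in=⊥ → 0 (no change)
  #3 pop 2: in=0 → 3 (was ⊥); enqueue []
  #4 pop 3: in=⊤ → ⊤ (was 2); enqueue []
  #5 pop 4: in=1 → ⊤ (was 1); enqueue [3]
  #6 pop 5: in=⊥ → 2 (no change)
  #7 pop 6: in=1 → 2 (was ⊥); enqueue []
  #8 pop 3: in=⊤ → ⊤ (no change)

Fixpoint:
  val[0] = 1
  val[1] = 0
  val[2] = 3
  val[3] = ⊤
  val[4] = ⊤
  val[5] = 2
  val[6] = 2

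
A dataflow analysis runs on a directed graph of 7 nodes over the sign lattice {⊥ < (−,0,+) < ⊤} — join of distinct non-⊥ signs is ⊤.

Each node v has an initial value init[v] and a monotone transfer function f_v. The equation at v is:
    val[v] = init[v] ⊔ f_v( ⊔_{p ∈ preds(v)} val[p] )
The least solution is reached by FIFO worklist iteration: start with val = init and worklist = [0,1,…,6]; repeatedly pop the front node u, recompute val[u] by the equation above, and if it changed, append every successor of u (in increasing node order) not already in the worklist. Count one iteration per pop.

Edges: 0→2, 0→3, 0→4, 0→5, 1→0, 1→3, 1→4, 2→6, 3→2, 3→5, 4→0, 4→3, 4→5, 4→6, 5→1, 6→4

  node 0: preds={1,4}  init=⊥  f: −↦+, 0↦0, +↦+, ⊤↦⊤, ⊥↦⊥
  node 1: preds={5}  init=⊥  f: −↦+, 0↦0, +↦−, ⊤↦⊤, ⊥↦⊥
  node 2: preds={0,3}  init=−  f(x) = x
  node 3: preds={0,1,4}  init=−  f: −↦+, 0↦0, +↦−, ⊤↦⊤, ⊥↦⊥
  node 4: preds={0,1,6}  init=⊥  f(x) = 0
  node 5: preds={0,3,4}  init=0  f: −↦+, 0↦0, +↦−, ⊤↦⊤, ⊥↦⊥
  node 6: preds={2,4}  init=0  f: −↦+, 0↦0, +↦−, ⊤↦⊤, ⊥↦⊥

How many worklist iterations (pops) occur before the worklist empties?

Trace (19 dequeues):
  [1] u=0 | in ⊥ | out ⊥ | ==
  [2] u=1 | in 0 | out 0 | prev ⊥ | push {0}
  [3] u=2 | in − | out − | ==
  [4] u=3 | in 0 | out ⊤ | prev − | push {2}
  [5] u=4 | in 0 | out 0 | prev ⊥ | push {3}
  [6] u=5 | in ⊤ | out ⊤ | prev 0 | push {1}
  [7] u=6 | in ⊤ | out ⊤ | prev 0 | push {4}
  [8] u=0 | in 0 | out 0 | prev ⊥ | push {5}
  [9] u=2 | in ⊤ | out ⊤ | prev − | push {6}
  [10] u=3 | in 0 | out ⊤ | ==
  [11] u=1 | in ⊤ | out ⊤ | prev 0 | push {0,3}
  [12] u=4 | in ⊤ | out 0 | ==
  [13] u=5 | in ⊤ | out ⊤ | ==
  [14] u=6 | in ⊤ | out ⊤ | ==
  [15] u=0 | in ⊤ | out ⊤ | prev 0 | push {2,4,5}
  [16] u=3 | in ⊤ | out ⊤ | ==
  [17] u=2 | in ⊤ | out ⊤ | ==
  [18] u=4 | in ⊤ | out 0 | ==
  [19] u=5 | in ⊤ | out ⊤ | ==

Converged values:
  [0] ⊤
  [1] ⊤
  [2] ⊤
  [3] ⊤
  [4] 0
  [5] ⊤
  [6] ⊤

19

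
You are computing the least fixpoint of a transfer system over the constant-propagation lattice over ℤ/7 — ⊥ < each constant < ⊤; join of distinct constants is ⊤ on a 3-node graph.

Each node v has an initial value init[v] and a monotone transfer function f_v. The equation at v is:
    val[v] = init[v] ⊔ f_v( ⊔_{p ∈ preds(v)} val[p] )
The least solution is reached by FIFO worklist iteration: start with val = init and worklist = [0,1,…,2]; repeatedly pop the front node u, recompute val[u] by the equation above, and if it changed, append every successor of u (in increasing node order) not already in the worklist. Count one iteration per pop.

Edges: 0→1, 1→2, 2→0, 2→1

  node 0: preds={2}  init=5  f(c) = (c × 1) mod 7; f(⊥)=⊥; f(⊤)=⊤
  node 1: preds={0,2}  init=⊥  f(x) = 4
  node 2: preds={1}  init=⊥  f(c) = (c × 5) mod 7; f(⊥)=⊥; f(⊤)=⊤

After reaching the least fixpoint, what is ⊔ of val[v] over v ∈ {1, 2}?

⊤

Worklist (5 pops):
  #1 pop 0: in=⊥ → 5 (no change)
  #2 pop 1: in=5 → 4 (was ⊥); enqueue []
  #3 pop 2: in=4 → 6 (was ⊥); enqueue [0,1]
  #4 pop 0: in=6 → ⊤ (was 5); enqueue []
  #5 pop 1: in=⊤ → 4 (no change)

Fixpoint:
  val[0] = ⊤
  val[1] = 4
  val[2] = 6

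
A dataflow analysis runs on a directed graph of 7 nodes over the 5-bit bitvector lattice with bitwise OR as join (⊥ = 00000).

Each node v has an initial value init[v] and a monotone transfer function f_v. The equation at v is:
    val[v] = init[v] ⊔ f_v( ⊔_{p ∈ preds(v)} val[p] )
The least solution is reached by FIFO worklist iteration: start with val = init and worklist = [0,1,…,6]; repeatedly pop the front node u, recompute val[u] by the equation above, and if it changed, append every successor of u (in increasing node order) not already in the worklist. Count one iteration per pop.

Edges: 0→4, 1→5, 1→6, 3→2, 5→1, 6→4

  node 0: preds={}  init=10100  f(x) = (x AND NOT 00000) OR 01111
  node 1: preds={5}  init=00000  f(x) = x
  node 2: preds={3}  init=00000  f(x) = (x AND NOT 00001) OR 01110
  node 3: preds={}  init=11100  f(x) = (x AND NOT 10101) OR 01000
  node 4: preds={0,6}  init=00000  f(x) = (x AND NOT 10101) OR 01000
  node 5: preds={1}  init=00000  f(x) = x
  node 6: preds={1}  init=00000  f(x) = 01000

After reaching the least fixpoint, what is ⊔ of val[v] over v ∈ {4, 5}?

01010

Iteration log — 8 steps:
  step 1. node 0  ⊔preds=00000  new=11111  old=10100  +wl: 
  step 2. node 1  ⊔preds=00000  new=00000  stable
  step 3. node 2  ⊔preds=11100  new=11110  old=00000  +wl: 
  step 4. node 3  ⊔preds=00000  new=11100  stable
  step 5. node 4  ⊔preds=11111  new=01010  old=00000  +wl: 
  step 6. node 5  ⊔preds=00000  new=00000  stable
  step 7. node 6  ⊔preds=00000  new=01000  old=00000  +wl: 4
  step 8. node 4  ⊔preds=11111  new=01010  stable

Least fixpoint reached:
  node 0: 11111
  node 1: 00000
  node 2: 11110
  node 3: 11100
  node 4: 01010
  node 5: 00000
  node 6: 01000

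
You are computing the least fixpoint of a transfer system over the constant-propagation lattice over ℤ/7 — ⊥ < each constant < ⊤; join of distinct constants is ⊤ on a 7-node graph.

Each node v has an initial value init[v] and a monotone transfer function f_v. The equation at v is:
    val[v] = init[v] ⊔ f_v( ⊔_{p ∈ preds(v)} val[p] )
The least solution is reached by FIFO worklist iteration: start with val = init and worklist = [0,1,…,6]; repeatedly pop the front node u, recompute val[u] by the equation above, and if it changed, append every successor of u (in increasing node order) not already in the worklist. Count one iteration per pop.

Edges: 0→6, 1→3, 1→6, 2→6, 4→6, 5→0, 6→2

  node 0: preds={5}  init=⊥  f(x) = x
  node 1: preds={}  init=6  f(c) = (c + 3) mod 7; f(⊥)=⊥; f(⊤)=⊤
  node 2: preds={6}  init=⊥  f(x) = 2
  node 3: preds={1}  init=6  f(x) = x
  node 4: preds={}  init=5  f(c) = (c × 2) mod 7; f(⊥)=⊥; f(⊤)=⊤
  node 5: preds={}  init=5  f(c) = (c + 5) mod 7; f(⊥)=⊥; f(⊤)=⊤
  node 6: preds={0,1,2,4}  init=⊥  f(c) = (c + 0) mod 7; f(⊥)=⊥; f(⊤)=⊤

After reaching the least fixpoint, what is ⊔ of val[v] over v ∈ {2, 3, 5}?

⊤

Iteration log — 8 steps:
  step 1. node 0  ⊔preds=5  new=5  old=⊥  +wl: 
  step 2. node 1  ⊔preds=⊥  new=6  stable
  step 3. node 2  ⊔preds=⊥  new=2  old=⊥  +wl: 
  step 4. node 3  ⊔preds=6  new=6  stable
  step 5. node 4  ⊔preds=⊥  new=5  stable
  step 6. node 5  ⊔preds=⊥  new=5  stable
  step 7. node 6  ⊔preds=⊤  new=⊤  old=⊥  +wl: 2
  step 8. node 2  ⊔preds=⊤  new=2  stable

Least fixpoint reached:
  node 0: 5
  node 1: 6
  node 2: 2
  node 3: 6
  node 4: 5
  node 5: 5
  node 6: ⊤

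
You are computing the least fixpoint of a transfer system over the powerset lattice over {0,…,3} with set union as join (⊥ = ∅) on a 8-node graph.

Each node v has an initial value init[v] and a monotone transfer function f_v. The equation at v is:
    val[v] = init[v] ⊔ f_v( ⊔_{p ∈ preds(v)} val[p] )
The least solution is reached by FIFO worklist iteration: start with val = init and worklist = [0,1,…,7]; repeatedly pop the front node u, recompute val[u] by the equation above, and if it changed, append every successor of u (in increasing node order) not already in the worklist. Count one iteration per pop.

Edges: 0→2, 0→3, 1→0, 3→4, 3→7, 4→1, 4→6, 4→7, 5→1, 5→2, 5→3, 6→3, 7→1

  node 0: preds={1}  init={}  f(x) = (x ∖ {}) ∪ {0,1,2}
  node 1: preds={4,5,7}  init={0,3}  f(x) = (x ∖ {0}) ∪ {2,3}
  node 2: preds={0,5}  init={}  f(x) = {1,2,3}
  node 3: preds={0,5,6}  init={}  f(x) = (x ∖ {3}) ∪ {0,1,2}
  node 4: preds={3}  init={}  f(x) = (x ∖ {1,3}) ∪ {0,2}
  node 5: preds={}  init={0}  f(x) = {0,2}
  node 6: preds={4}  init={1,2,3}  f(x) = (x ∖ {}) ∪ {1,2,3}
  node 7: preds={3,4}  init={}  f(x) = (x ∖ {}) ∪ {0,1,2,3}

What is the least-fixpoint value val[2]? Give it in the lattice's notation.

Worklist (13 pops):
  #1 pop 0: in={0,3} → {0,1,2,3} (was {}); enqueue []
  #2 pop 1: in={0} → {0,2,3} (was {0,3}); enqueue [0]
  #3 pop 2: in={0,1,2,3} → {1,2,3} (was {}); enqueue []
  #4 pop 3: in={0,1,2,3} → {0,1,2} (was {}); enqueue []
  #5 pop 4: in={0,1,2} → {0,2} (was {}); enqueue [1]
  #6 pop 5: in={} → {0,2} (was {0}); enqueue [2,3]
  #7 pop 6: in={0,2} → {0,1,2,3} (was {1,2,3}); enqueue []
  #8 pop 7: in={0,1,2} → {0,1,2,3} (was {}); enqueue []
  #9 pop 0: in={0,2,3} → {0,1,2,3} (no change)
  #10 pop 1: in={0,1,2,3} → {0,1,2,3} (was {0,2,3}); enqueue [0]
  #11 pop 2: in={0,1,2,3} → {1,2,3} (no change)
  #12 pop 3: in={0,1,2,3} → {0,1,2} (no change)
  #13 pop 0: in={0,1,2,3} → {0,1,2,3} (no change)

Fixpoint:
  val[0] = {0,1,2,3}
  val[1] = {0,1,2,3}
  val[2] = {1,2,3}
  val[3] = {0,1,2}
  val[4] = {0,2}
  val[5] = {0,2}
  val[6] = {0,1,2,3}
  val[7] = {0,1,2,3}

{1,2,3}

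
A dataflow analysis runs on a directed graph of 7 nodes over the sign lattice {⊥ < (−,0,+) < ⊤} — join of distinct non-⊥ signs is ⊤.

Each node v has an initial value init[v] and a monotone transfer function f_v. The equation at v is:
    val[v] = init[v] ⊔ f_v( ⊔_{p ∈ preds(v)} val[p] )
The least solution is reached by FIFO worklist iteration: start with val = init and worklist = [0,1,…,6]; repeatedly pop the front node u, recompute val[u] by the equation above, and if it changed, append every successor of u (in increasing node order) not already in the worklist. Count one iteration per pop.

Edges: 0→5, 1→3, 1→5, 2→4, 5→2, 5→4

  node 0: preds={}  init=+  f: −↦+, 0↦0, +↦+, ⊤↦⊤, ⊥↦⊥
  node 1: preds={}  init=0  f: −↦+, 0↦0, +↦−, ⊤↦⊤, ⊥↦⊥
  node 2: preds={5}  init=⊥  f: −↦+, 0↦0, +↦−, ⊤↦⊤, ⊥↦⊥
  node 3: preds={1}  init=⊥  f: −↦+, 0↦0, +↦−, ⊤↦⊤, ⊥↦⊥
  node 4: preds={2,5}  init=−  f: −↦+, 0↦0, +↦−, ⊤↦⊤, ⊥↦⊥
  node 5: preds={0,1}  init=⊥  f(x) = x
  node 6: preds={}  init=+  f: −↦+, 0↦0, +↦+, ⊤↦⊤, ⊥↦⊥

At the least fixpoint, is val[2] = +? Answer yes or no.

Worklist (9 pops):
  #1 pop 0: in=⊥ → + (no change)
  #2 pop 1: in=⊥ → 0 (no change)
  #3 pop 2: in=⊥ → ⊥ (no change)
  #4 pop 3: in=0 → 0 (was ⊥); enqueue []
  #5 pop 4: in=⊥ → − (no change)
  #6 pop 5: in=⊤ → ⊤ (was ⊥); enqueue [2,4]
  #7 pop 6: in=⊥ → + (no change)
  #8 pop 2: in=⊤ → ⊤ (was ⊥); enqueue []
  #9 pop 4: in=⊤ → ⊤ (was −); enqueue []

Fixpoint:
  val[0] = +
  val[1] = 0
  val[2] = ⊤
  val[3] = 0
  val[4] = ⊤
  val[5] = ⊤
  val[6] = +

no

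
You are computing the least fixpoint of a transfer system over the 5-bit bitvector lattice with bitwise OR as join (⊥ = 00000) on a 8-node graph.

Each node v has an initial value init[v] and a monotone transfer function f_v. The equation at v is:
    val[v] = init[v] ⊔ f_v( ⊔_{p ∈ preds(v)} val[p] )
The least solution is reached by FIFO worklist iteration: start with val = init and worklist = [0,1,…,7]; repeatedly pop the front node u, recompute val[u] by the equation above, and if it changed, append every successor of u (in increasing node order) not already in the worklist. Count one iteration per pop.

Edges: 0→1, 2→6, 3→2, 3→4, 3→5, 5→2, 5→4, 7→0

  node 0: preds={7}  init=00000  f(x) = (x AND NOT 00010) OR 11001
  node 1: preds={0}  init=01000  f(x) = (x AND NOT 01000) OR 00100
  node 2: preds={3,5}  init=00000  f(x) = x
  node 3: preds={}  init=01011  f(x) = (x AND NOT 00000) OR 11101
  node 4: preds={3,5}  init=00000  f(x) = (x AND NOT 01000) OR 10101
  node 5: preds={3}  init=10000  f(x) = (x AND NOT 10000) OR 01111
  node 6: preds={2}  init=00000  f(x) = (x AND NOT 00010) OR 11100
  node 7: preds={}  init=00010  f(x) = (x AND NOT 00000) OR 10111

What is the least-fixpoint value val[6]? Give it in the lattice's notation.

Trace (13 dequeues):
  [1] u=0 | in 00010 | out 11001 | prev 00000 | push {}
  [2] u=1 | in 11001 | out 11101 | prev 01000 | push {}
  [3] u=2 | in 11011 | out 11011 | prev 00000 | push {}
  [4] u=3 | in 00000 | out 11111 | prev 01011 | push {2}
  [5] u=4 | in 11111 | out 10111 | prev 00000 | push {}
  [6] u=5 | in 11111 | out 11111 | prev 10000 | push {4}
  [7] u=6 | in 11011 | out 11101 | prev 00000 | push {}
  [8] u=7 | in 00000 | out 10111 | prev 00010 | push {0}
  [9] u=2 | in 11111 | out 11111 | prev 11011 | push {6}
  [10] u=4 | in 11111 | out 10111 | ==
  [11] u=0 | in 10111 | out 11101 | prev 11001 | push {1}
  [12] u=6 | in 11111 | out 11101 | ==
  [13] u=1 | in 11101 | out 11101 | ==

Converged values:
  [0] 11101
  [1] 11101
  [2] 11111
  [3] 11111
  [4] 10111
  [5] 11111
  [6] 11101
  [7] 10111

11101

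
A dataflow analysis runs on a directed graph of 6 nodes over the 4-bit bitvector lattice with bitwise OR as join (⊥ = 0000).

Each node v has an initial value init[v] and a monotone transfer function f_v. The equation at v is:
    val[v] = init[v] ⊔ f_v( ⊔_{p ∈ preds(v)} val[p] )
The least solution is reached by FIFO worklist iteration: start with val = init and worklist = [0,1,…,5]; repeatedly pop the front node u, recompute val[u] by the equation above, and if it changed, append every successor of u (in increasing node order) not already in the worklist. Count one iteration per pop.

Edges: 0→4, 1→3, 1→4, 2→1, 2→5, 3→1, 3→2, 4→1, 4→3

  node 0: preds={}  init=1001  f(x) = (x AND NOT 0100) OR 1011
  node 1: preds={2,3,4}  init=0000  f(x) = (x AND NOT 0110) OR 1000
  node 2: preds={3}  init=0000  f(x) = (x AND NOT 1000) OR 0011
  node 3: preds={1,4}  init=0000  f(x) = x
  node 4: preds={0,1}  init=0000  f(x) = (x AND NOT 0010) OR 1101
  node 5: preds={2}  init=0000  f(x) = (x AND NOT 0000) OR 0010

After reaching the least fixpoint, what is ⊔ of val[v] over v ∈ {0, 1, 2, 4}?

1111

Iteration log — 14 steps:
  step 1. node 0  ⊔preds=0000  new=1011  old=1001  +wl: 
  step 2. node 1  ⊔preds=0000  new=1000  old=0000  +wl: 
  step 3. node 2  ⊔preds=0000  new=0011  old=0000  +wl: 1
  step 4. node 3  ⊔preds=1000  new=1000  old=0000  +wl: 2
  step 5. node 4  ⊔preds=1011  new=1101  old=0000  +wl: 3
  step 6. node 5  ⊔preds=0011  new=0011  old=0000  +wl: 
  step 7. node 1  ⊔preds=1111  new=1001  old=1000  +wl: 4
  step 8. node 2  ⊔preds=1000  new=0011  stable
  step 9. node 3  ⊔preds=1101  new=1101  old=1000  +wl: 1,2
  step 10. node 4  ⊔preds=1011  new=1101  stable
  step 11. node 1  ⊔preds=1111  new=1001  stable
  step 12. node 2  ⊔preds=1101  new=0111  old=0011  +wl: 1,5
  step 13. node 1  ⊔preds=1111  new=1001  stable
  step 14. node 5  ⊔preds=0111  new=0111  old=0011  +wl: 

Least fixpoint reached:
  node 0: 1011
  node 1: 1001
  node 2: 0111
  node 3: 1101
  node 4: 1101
  node 5: 0111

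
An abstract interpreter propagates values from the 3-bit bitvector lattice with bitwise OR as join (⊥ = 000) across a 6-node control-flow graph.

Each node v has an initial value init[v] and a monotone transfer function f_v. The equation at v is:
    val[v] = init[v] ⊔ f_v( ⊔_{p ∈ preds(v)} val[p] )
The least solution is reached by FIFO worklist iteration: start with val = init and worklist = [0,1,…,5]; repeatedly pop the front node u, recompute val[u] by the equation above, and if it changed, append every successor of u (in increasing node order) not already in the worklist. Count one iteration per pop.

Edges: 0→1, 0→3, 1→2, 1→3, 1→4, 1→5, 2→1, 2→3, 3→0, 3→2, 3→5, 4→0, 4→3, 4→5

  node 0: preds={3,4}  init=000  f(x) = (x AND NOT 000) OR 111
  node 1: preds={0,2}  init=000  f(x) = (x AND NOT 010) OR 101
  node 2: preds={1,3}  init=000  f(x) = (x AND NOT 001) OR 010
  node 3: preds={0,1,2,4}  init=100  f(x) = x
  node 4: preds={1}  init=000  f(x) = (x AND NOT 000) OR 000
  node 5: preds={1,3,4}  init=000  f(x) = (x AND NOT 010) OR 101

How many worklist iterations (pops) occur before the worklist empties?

Worklist (10 pops):
  #1 pop 0: in=100 → 111 (was 000); enqueue []
  #2 pop 1: in=111 → 101 (was 000); enqueue []
  #3 pop 2: in=101 → 110 (was 000); enqueue [1]
  #4 pop 3: in=111 → 111 (was 100); enqueue [0,2]
  #5 pop 4: in=101 → 101 (was 000); enqueue [3]
  #6 pop 5: in=111 → 101 (was 000); enqueue []
  #7 pop 1: in=111 → 101 (no change)
  #8 pop 0: in=111 → 111 (no change)
  #9 pop 2: in=111 → 110 (no change)
  #10 pop 3: in=111 → 111 (no change)

Fixpoint:
  val[0] = 111
  val[1] = 101
  val[2] = 110
  val[3] = 111
  val[4] = 101
  val[5] = 101

10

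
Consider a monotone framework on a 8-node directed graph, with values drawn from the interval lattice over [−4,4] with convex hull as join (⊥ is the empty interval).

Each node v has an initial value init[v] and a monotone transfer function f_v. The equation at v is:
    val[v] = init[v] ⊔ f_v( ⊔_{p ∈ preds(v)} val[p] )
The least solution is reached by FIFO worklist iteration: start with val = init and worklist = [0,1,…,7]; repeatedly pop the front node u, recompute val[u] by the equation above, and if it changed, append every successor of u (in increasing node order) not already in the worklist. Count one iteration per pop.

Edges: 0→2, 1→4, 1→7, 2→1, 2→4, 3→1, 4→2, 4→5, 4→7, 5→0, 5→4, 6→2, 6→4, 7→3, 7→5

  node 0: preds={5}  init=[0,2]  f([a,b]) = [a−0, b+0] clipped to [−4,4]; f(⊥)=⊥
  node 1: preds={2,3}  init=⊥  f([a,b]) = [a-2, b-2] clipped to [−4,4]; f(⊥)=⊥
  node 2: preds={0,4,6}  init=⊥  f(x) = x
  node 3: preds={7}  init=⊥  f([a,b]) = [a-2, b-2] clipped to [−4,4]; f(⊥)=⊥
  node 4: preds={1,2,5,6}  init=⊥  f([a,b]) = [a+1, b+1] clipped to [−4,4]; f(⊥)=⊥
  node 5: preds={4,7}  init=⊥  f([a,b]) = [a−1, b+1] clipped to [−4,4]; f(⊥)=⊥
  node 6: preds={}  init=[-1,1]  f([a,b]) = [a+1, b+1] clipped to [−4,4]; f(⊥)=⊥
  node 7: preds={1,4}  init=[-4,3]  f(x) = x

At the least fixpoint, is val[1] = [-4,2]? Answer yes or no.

Iteration log — 22 steps:
  step 1. node 0  ⊔preds=⊥  new=[0,2]  stable
  step 2. node 1  ⊔preds=⊥  new=⊥  stable
  step 3. node 2  ⊔preds=[-1,2]  new=[-1,2]  old=⊥  +wl: 1
  step 4. node 3  ⊔preds=[-4,3]  new=[-4,1]  old=⊥  +wl: 
  step 5. node 4  ⊔preds=[-1,2]  new=[0,3]  old=⊥  +wl: 2
  step 6. node 5  ⊔preds=[-4,3]  new=[-4,4]  old=⊥  +wl: 0,4
  step 7. node 6  ⊔preds=⊥  new=[-1,1]  stable
  step 8. node 7  ⊔preds=[0,3]  new=[-4,3]  stable
  step 9. node 1  ⊔preds=[-4,2]  new=[-4,0]  old=⊥  +wl: 7
  step 10. node 2  ⊔preds=[-1,3]  new=[-1,3]  old=[-1,2]  +wl: 1
  step 11. node 0  ⊔preds=[-4,4]  new=[-4,4]  old=[0,2]  +wl: 2
  step 12. node 4  ⊔preds=[-4,4]  new=[-3,4]  old=[0,3]  +wl: 5
  step 13. node 7  ⊔preds=[-4,4]  new=[-4,4]  old=[-4,3]  +wl: 3
  step 14. node 1  ⊔preds=[-4,3]  new=[-4,1]  old=[-4,0]  +wl: 4,7
  step 15. node 2  ⊔preds=[-4,4]  new=[-4,4]  old=[-1,3]  +wl: 1
  step 16. node 5  ⊔preds=[-4,4]  new=[-4,4]  stable
  step 17. node 3  ⊔preds=[-4,4]  new=[-4,2]  old=[-4,1]  +wl: 
  step 18. node 4  ⊔preds=[-4,4]  new=[-3,4]  stable
  step 19. node 7  ⊔preds=[-4,4]  new=[-4,4]  stable
  step 20. node 1  ⊔preds=[-4,4]  new=[-4,2]  old=[-4,1]  +wl: 4,7
  step 21. node 4  ⊔preds=[-4,4]  new=[-3,4]  stable
  step 22. node 7  ⊔preds=[-4,4]  new=[-4,4]  stable

Least fixpoint reached:
  node 0: [-4,4]
  node 1: [-4,2]
  node 2: [-4,4]
  node 3: [-4,2]
  node 4: [-3,4]
  node 5: [-4,4]
  node 6: [-1,1]
  node 7: [-4,4]

yes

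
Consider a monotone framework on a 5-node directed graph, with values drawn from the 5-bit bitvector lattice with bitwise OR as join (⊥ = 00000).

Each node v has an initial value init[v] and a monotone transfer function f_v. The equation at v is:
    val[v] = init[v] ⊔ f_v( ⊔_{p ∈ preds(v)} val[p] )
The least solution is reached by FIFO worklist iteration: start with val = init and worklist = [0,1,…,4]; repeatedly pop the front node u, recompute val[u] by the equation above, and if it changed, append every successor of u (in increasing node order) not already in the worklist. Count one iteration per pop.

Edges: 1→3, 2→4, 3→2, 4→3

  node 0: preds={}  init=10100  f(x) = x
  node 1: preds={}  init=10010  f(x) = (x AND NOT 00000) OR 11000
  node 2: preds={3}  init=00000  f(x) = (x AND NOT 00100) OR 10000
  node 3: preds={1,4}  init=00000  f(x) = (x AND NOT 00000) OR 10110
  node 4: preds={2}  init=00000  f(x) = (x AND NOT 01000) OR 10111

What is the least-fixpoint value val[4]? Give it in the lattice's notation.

10111

Worklist (10 pops):
  #1 pop 0: in=00000 → 10100 (no change)
  #2 pop 1: in=00000 → 11010 (was 10010); enqueue []
  #3 pop 2: in=00000 → 10000 (was 00000); enqueue []
  #4 pop 3: in=11010 → 11110 (was 00000); enqueue [2]
  #5 pop 4: in=10000 → 10111 (was 00000); enqueue [3]
  #6 pop 2: in=11110 → 11010 (was 10000); enqueue [4]
  #7 pop 3: in=11111 → 11111 (was 11110); enqueue [2]
  #8 pop 4: in=11010 → 10111 (no change)
  #9 pop 2: in=11111 → 11011 (was 11010); enqueue [4]
  #10 pop 4: in=11011 → 10111 (no change)

Fixpoint:
  val[0] = 10100
  val[1] = 11010
  val[2] = 11011
  val[3] = 11111
  val[4] = 10111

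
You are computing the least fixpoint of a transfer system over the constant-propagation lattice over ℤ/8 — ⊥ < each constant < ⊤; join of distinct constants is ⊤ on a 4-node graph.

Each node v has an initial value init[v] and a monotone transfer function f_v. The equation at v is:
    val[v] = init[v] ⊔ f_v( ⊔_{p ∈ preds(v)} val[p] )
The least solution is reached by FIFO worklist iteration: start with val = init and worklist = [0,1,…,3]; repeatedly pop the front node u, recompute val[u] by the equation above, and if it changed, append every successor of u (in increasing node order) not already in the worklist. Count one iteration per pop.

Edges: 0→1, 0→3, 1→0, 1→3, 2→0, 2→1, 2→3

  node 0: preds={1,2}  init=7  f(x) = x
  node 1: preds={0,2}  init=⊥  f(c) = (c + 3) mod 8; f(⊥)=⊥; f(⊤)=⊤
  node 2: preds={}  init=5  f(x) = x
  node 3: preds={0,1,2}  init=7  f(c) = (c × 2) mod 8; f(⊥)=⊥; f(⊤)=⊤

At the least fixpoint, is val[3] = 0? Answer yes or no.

no

Worklist (5 pops):
  #1 pop 0: in=5 → ⊤ (was 7); enqueue []
  #2 pop 1: in=⊤ → ⊤ (was ⊥); enqueue [0]
  #3 pop 2: in=⊥ → 5 (no change)
  #4 pop 3: in=⊤ → ⊤ (was 7); enqueue []
  #5 pop 0: in=⊤ → ⊤ (no change)

Fixpoint:
  val[0] = ⊤
  val[1] = ⊤
  val[2] = 5
  val[3] = ⊤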